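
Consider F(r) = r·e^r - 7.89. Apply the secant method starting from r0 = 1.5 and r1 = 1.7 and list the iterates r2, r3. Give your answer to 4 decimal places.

1.5904, 1.5968

F(1.5) = -1.167466, F(1.7) = 1.415711
r2 = 1.700000 − 1.415711·(1.700000 − 1.500000) / (1.415711 − (-1.167466)) = 1.700000 − (0.283142)/(2.583177) = 1.590390
F(1.590390) = -0.088085
r3 = 1.590390 − (-0.088085)·(1.590390 − 1.700000) / (-0.088085 − 1.415711) = 1.590390 − (0.009655)/(-1.503796) = 1.596810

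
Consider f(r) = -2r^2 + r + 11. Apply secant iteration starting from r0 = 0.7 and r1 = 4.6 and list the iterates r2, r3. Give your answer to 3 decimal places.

f(0.7) = 10.72000, f(4.6) = -26.72000
r2 = 4.60000 − (-26.72000)·(4.60000 − 0.70000) / (-26.72000 − 10.72000) = 4.60000 − (-104.20800)/(-37.44000) = 1.81667
f(1.81667) = 6.21611
r3 = 1.81667 − 6.21611·(1.81667 − 4.60000) / (6.21611 − (-26.72000)) = 1.81667 − (-17.30151)/(32.93611) = 2.34197

1.817, 2.342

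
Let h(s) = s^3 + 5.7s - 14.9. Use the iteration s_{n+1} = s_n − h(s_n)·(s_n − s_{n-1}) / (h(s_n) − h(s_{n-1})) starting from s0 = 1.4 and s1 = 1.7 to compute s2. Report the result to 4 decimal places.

h(1.4) = -4.176000, h(1.7) = -0.297000
s2 = 1.700000 − (-0.297000)·(1.700000 − 1.400000) / (-0.297000 − (-4.176000)) = 1.700000 − (-0.089100)/(3.879000) = 1.722970

1.7230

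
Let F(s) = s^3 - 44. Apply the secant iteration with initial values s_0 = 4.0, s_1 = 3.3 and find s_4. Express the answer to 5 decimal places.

3.53033

F(4.0) = 20.0000000, F(3.3) = -8.0630000
s_2 = 3.3000000 − (-8.0630000)·(3.3000000 − 4.0000000) / (-8.0630000 − 20.0000000) = 3.3000000 − (5.6441000)/(-28.0630000) = 3.5011225
F(3.5011225) = -1.0837358
s_3 = 3.5011225 − (-1.0837358)·(3.5011225 − 3.3000000) / (-1.0837358 − (-8.0630000)) = 3.5011225 − (-0.2179636)/(6.9792642) = 3.5323526
F(3.5323526) = 0.0749840
s_4 = 3.5323526 − 0.0749840·(3.5323526 − 3.5011225) / (0.0749840 − (-1.0837358)) = 3.5323526 − (0.0023418)/(1.1587198) = 3.5303317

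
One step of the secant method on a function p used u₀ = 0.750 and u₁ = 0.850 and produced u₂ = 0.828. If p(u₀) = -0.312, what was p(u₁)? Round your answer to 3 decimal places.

The secant line through (0.750, -0.312) and (0.850, p(u₁)) crosses zero at u₂ = 0.828.
So (0.750, -0.312), (0.850, p(u₁)), (0.828, 0) are collinear:
p(u₁) = -0.312 · (0.850 − 0.828) / (0.750 − 0.828) = -0.312 · (0.02200)/(-0.07800) = 0.08800

0.088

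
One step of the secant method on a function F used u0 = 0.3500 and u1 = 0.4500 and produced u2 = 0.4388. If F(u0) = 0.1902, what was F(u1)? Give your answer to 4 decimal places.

-0.0240

The secant line through (0.3500, 0.1902) and (0.4500, F(u1)) crosses zero at u2 = 0.4388.
So (0.3500, 0.1902), (0.4500, F(u1)), (0.4388, 0) are collinear:
F(u1) = 0.1902 · (0.4500 − 0.4388) / (0.3500 − 0.4388) = 0.1902 · (0.011200)/(-0.088800) = -0.023989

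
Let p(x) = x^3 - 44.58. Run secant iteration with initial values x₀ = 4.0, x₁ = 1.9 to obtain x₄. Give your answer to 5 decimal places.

p(4.0) = 19.4200000, p(1.9) = -37.7210000
x₂ = 1.9000000 − (-37.7210000)·(1.9000000 − 4.0000000) / (-37.7210000 − 19.4200000) = 1.9000000 − (79.2141000)/(-57.1410000) = 3.2862918
p(3.2862918) = -9.0889890
x₃ = 3.2862918 − (-9.0889890)·(3.2862918 − 1.9000000) / (-9.0889890 − (-37.7210000)) = 3.2862918 − (-12.5999909)/(28.6320110) = 3.7263584
p(3.7263584) = 7.1632687
x₄ = 3.7263584 − 7.1632687·(3.7263584 − 3.2862918) / (7.1632687 − (-9.0889890)) = 3.7263584 − (3.1523151)/(16.2522576) = 3.5323967

3.53240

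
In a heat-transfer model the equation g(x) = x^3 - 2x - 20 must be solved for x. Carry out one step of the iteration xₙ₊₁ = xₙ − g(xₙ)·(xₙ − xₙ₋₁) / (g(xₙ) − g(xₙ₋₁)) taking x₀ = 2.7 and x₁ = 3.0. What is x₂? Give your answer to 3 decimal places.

2.955

g(2.7) = -5.71700, g(3.0) = 1.00000
x₂ = 3.00000 − 1.00000·(3.00000 − 2.70000) / (1.00000 − (-5.71700)) = 3.00000 − (0.30000)/(6.71700) = 2.95534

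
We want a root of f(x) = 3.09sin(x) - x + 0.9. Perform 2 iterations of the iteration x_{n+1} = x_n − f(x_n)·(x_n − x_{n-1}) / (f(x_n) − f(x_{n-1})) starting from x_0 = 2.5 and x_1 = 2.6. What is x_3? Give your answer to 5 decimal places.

2.57044

f(2.5) = 0.2492789, f(2.6) = -0.1071008
x_2 = 2.6000000 − (-0.1071008)·(2.6000000 − 2.5000000) / (-0.1071008 − 0.2492789) = 2.6000000 − (-0.0107101)/(-0.3563797) = 2.5699476
f(2.5699476) = 0.0017928
x_3 = 2.5699476 − 0.0017928·(2.5699476 − 2.6000000) / (0.0017928 − (-0.1071008)) = 2.5699476 − (-0.0000539)/(0.1088936) = 2.5704424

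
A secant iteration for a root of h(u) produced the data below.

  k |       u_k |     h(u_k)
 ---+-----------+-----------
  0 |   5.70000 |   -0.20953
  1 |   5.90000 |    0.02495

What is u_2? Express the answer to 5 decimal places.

u_2 = 5.90000 − 0.02495·(5.90000 − 5.70000) / (0.02495 − (-0.20953))
   = 5.90000 − (0.0049900)/(0.2344800) = 5.8787189

5.87872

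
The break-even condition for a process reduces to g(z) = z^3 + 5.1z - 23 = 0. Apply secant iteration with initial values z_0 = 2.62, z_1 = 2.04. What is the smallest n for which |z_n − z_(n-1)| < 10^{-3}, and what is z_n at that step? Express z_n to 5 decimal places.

n = 5, z_n = 2.25661

g(2.62) = 8.3467280, g(2.04) = -4.1063360
z_2 = 2.0400000 − (-4.1063360)·(-0.5800000)/(-12.4530640) = 2.2312521;  |Δ| = 0.1912521
g(2.2312521) = -0.5123567
z_3 = 2.2312521 − (-0.5123567)·(0.1912521)/(3.5939793) = 2.2585170;  |Δ| = 0.0272649
g(2.2585170) = 0.0389033
z_4 = 2.2585170 − 0.0389033·(0.0272649)/(0.5512600) = 2.2565928;  |Δ| = 0.0019241
g(2.2565928) = -0.0003289
z_5 = 2.2565928 − (-0.0003289)·(-0.0019241)/(-0.0392322) = 2.2566090;  |Δ| = 0.0000161
|z_5 − z_4| = 0.0000161 < 10^{-3}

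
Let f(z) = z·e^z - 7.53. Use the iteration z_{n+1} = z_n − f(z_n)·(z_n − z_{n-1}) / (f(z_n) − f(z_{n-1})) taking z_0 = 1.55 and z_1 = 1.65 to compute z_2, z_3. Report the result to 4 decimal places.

1.5676, 1.5686

f(1.55) = -0.227221, f(1.65) = 1.061517
z_2 = 1.650000 − 1.061517·(1.650000 − 1.550000) / (1.061517 − (-0.227221)) = 1.650000 − (0.106152)/(1.288738) = 1.567631
f(1.567631) = -0.012775
z_3 = 1.567631 − (-0.012775)·(1.567631 − 1.650000) / (-0.012775 − 1.061517) = 1.567631 − (0.001052)/(-1.074292) = 1.568611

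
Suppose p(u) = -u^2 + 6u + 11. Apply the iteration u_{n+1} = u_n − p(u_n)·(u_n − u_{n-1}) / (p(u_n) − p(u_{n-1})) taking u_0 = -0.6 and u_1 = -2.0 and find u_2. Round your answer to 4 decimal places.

-1.4186

p(-0.6) = 7.040000, p(-2.0) = -5.000000
u_2 = -2.000000 − (-5.000000)·(-2.000000 − (-0.600000)) / (-5.000000 − 7.040000) = -2.000000 − (7.000000)/(-12.040000) = -1.418605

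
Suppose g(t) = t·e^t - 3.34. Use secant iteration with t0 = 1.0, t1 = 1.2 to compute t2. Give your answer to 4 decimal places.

1.0982

g(1.0) = -0.621718, g(1.2) = 0.644140
t2 = 1.200000 − 0.644140·(1.200000 − 1.000000) / (0.644140 − (-0.621718)) = 1.200000 − (0.128828)/(1.265858) = 1.098229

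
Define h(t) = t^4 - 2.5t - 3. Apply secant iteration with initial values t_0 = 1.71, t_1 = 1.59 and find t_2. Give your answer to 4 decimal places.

1.6277

h(1.71) = 1.275361, h(1.59) = -0.583710
t_2 = 1.590000 − (-0.583710)·(1.590000 − 1.710000) / (-0.583710 − 1.275361) = 1.590000 − (0.070045)/(-1.859071) = 1.627678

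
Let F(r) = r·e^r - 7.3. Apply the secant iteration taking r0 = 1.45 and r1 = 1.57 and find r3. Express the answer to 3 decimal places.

1.550

F(1.45) = -1.11848, F(1.57) = 0.24644
r2 = 1.57000 − 0.24644·(1.57000 − 1.45000) / (0.24644 − (-1.11848)) = 1.57000 − (0.02957)/(1.36492) = 1.54833
F(1.54833) = -0.01721
r3 = 1.54833 − (-0.01721)·(1.54833 − 1.57000) / (-0.01721 − 0.24644) = 1.54833 − (0.00037)/(-0.26365) = 1.54975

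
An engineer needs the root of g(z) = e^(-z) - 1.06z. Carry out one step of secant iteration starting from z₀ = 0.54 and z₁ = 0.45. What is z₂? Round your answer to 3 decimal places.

0.546

g(0.54) = 0.01035, g(0.45) = 0.16063
z₂ = 0.45000 − 0.16063·(0.45000 − 0.54000) / (0.16063 − 0.01035) = 0.45000 − (-0.01446)/(0.15028) = 0.54620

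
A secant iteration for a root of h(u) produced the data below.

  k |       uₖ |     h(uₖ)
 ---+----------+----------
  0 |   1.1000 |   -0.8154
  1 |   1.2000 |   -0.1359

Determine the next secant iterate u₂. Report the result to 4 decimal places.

1.2200

u₂ = 1.2000 − (-0.1359)·(1.2000 − 1.1000) / (-0.1359 − (-0.8154))
   = 1.2000 − (-0.013590)/(0.679500) = 1.220000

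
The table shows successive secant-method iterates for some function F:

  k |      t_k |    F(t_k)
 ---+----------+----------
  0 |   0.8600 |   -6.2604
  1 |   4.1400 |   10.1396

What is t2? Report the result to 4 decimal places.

2.1121

t2 = 4.1400 − 10.1396·(4.1400 − 0.8600) / (10.1396 − (-6.2604))
   = 4.1400 − (33.257888)/(16.400000) = 2.112080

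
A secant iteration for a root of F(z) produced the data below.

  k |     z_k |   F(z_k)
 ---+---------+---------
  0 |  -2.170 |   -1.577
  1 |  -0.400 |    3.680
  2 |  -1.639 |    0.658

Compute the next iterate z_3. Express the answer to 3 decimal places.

z_3 = -1.639 − 0.658·(-1.639 − (-0.400)) / (0.658 − 3.680)
   = -1.639 − (-0.81526)/(-3.02200) = -1.90878

-1.909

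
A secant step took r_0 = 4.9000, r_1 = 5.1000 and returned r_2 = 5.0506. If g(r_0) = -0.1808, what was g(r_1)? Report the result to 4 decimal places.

The secant line through (4.9000, -0.1808) and (5.1000, g(r_1)) crosses zero at r_2 = 5.0506.
So (4.9000, -0.1808), (5.1000, g(r_1)), (5.0506, 0) are collinear:
g(r_1) = -0.1808 · (5.1000 − 5.0506) / (4.9000 − 5.0506) = -0.1808 · (0.049400)/(-0.150600) = 0.059306

0.0593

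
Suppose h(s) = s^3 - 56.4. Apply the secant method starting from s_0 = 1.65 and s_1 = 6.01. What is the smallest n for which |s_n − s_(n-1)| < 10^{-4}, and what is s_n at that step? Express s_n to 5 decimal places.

h(1.65) = -51.9078750, h(6.01) = 160.6818010
s_2 = 6.0100000 − 160.6818010·(4.3600000)/(212.5896760) = 2.7145782;  |Δ| = 3.2954218
h(2.7145782) = -36.3964502
s_3 = 2.7145782 − (-36.3964502)·(-3.2954218)/(-197.0782512) = 3.3231773;  |Δ| = 0.6085991
h(3.3231773) = -19.7004654
s_4 = 3.3231773 − (-19.7004654)·(0.6085991)/(16.6959848) = 4.0412953;  |Δ| = 0.7181180
h(4.0412953) = 9.6027086
s_5 = 4.0412953 − 9.6027086·(0.7181180)/(29.3031740) = 3.8059666;  |Δ| = 0.2353287
h(3.8059666) = -1.2691201
s_6 = 3.8059666 − (-1.2691201)·(-0.2353287)/(-10.8718287) = 3.8334376;  |Δ| = 0.0274710
h(3.8334376) = -0.0666975
s_7 = 3.8334376 − (-0.0666975)·(0.0274710)/(1.2024226) = 3.8349614;  |Δ| = 0.0015238
h(3.8349614) = 0.0005070
s_8 = 3.8349614 − 0.0005070·(0.0015238)/(0.0672045) = 3.8349500;  |Δ| = 0.0000115
|s_8 − s_7| = 0.0000115 < 10^{-4}

n = 8, s_n = 3.83495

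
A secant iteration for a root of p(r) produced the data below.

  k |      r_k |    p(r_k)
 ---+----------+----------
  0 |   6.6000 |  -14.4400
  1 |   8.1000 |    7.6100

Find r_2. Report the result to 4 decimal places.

7.5823

r_2 = 8.1000 − 7.6100·(8.1000 − 6.6000) / (7.6100 − (-14.4400))
   = 8.1000 − (11.415000)/(22.050000) = 7.582313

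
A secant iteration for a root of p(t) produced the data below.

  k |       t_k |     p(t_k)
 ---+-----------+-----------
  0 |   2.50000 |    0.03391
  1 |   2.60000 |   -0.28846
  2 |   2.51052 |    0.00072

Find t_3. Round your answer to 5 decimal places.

2.51074

t_3 = 2.51052 − 0.00072·(2.51052 − 2.60000) / (0.00072 − (-0.28846))
   = 2.51052 − (-0.0000644)/(0.2891800) = 2.5107428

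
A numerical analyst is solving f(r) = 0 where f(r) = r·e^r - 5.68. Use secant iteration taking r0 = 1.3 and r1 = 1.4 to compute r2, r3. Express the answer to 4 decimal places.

f(1.3) = -0.909914, f(1.4) = -0.002720
r2 = 1.400000 − (-0.002720)·(1.400000 − 1.300000) / (-0.002720 − (-0.909914)) = 1.400000 − (-0.000272)/(0.907194) = 1.400300
f(1.400300) = 0.000199
r3 = 1.400300 − 0.000199·(1.400300 − 1.400000) / (0.000199 − (-0.002720)) = 1.400300 − (0.000000)/(0.002919) = 1.400279

1.4003, 1.4003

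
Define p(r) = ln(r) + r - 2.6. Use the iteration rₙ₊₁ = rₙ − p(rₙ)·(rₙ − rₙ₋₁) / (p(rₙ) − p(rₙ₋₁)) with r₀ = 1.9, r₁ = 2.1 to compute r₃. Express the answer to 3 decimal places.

p(1.9) = -0.05815, p(2.1) = 0.24194
r₂ = 2.10000 − 0.24194·(2.10000 − 1.90000) / (0.24194 − (-0.05815)) = 2.10000 − (0.04839)/(0.30008) = 1.93875
p(1.93875) = 0.00080
r₃ = 1.93875 − 0.00080·(1.93875 − 2.10000) / (0.00080 − 0.24194) = 1.93875 − (-0.00013)/(-0.24114) = 1.93822

1.938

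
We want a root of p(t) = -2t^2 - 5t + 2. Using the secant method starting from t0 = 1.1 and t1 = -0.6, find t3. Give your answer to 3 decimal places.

p(1.1) = -5.92000, p(-0.6) = 4.28000
t2 = -0.60000 − 4.28000·(-0.60000 − 1.10000) / (4.28000 − (-5.92000)) = -0.60000 − (-7.27600)/(10.20000) = 0.11333
p(0.11333) = 1.40764
t3 = 0.11333 − 1.40764·(0.11333 − (-0.60000)) / (1.40764 − 4.28000) = 0.11333 − (1.00412)/(-2.87236) = 0.46291

0.463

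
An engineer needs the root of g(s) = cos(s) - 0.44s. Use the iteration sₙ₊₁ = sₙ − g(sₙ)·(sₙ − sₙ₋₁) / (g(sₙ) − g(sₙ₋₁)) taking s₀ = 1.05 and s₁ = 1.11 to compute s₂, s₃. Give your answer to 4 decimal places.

g(1.05) = 0.035571, g(1.11) = -0.043738
s₂ = 1.110000 − (-0.043738)·(1.110000 − 1.050000) / (-0.043738 − 0.035571) = 1.110000 − (-0.002624)/(-0.079310) = 1.076911
g(1.076911) = 0.000210
s₃ = 1.076911 − 0.000210·(1.076911 − 1.110000) / (0.000210 − (-0.043738)) = 1.076911 − (-0.000007)/(0.043949) = 1.077069

1.0769, 1.0771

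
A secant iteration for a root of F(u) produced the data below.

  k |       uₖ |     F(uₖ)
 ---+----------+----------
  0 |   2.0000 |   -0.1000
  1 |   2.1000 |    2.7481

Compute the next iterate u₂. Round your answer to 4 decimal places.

2.0035

u₂ = 2.1000 − 2.7481·(2.1000 − 2.0000) / (2.7481 − (-0.1000))
   = 2.1000 − (0.274810)/(2.848100) = 2.003511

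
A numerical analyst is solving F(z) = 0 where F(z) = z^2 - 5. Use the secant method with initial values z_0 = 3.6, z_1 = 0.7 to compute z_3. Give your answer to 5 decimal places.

F(3.6) = 7.9600000, F(0.7) = -4.5100000
z_2 = 0.7000000 − (-4.5100000)·(0.7000000 − 3.6000000) / (-4.5100000 − 7.9600000) = 0.7000000 − (13.0790000)/(-12.4700000) = 1.7488372
F(1.7488372) = -1.9415684
z_3 = 1.7488372 − (-1.9415684)·(1.7488372 − 0.7000000) / (-1.9415684 − (-4.5100000)) = 1.7488372 − (-2.0363892)/(2.5684316) = 2.5416904

2.54169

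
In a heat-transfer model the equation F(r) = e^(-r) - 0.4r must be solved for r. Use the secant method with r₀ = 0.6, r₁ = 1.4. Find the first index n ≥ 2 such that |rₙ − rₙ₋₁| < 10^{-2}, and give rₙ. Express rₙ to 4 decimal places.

F(0.6) = 0.308812, F(1.4) = -0.313403
r₂ = 1.400000 − (-0.313403)·(0.800000)/(-0.622215) = 0.997048;  |Δ| = 0.402952
F(0.997048) = -0.029852
r₃ = 0.997048 − (-0.029852)·(-0.402952)/(0.283551) = 0.954625;  |Δ| = 0.042423
F(0.954625) = 0.003106
r₄ = 0.954625 − 0.003106·(-0.042423)/(0.032959) = 0.958624;  |Δ| = 0.003998
|r₄ − r₃| = 0.003998 < 10^{-2}

n = 4, rₙ = 0.9586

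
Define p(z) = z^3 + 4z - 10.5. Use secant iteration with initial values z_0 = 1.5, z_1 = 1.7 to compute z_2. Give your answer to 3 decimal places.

p(1.5) = -1.12500, p(1.7) = 1.21300
z_2 = 1.70000 − 1.21300·(1.70000 − 1.50000) / (1.21300 − (-1.12500)) = 1.70000 − (0.24260)/(2.33800) = 1.59624

1.596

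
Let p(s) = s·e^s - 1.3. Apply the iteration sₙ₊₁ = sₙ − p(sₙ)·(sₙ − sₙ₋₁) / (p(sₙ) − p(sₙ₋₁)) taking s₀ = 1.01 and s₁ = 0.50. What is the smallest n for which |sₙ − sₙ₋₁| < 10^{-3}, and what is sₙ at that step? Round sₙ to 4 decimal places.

p(1.01) = 1.473057, p(0.50) = -0.475639
s₂ = 0.500000 − (-0.475639)·(-0.510000)/(-1.948696) = 0.624481;  |Δ| = 0.124481
p(0.624481) = -0.133921
s₃ = 0.624481 − (-0.133921)·(0.124481)/(0.341719) = 0.673266;  |Δ| = 0.048785
p(0.673266) = 0.020025
s₄ = 0.673266 − 0.020025·(0.048785)/(0.153946) = 0.666920;  |Δ| = 0.006346
p(0.666920) = -0.000688
s₅ = 0.666920 − (-0.000688)·(-0.006346)/(-0.020713) = 0.667131;  |Δ| = 0.000211
|s₅ − s₄| = 0.000211 < 10^{-3}

n = 5, sₙ = 0.6671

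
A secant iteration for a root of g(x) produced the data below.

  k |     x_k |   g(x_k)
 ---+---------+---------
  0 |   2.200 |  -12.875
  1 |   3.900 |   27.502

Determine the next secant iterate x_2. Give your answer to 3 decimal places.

2.742

x_2 = 3.900 − 27.502·(3.900 − 2.200) / (27.502 − (-12.875))
   = 3.900 − (46.75340)/(40.37700) = 2.74208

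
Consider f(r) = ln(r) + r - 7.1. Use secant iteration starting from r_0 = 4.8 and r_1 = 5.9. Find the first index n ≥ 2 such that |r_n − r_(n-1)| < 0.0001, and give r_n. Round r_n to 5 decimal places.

f(4.8) = -0.7313841, f(5.9) = 0.5749524
r_2 = 5.9000000 − 0.5749524·(1.1000000)/(1.3063364) = 5.4158616;  |Δ| = 0.4841384
f(5.4158616) = 0.0051936
r_3 = 5.4158616 − 0.0051936·(-0.4841384)/(-0.5697587) = 5.4114485;  |Δ| = 0.0044132
f(5.4114485) = -0.0000347
r_4 = 5.4114485 − (-0.0000347)·(-0.0044132)/(-0.0052283) = 5.4114778;  |Δ| = 0.0000293
|r_4 − r_3| = 0.0000293 < 0.0001

n = 4, r_n = 5.41148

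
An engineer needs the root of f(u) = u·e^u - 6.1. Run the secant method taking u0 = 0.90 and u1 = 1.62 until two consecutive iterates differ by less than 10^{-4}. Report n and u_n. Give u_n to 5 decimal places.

f(0.90) = -3.8863572, f(1.62) = 2.0860063
u2 = 1.6200000 − 2.0860063·(0.7200000)/(5.9723635) = 1.3685209;  |Δ| = 0.2514791
f(1.3685209) = -0.7223502
u3 = 1.3685209 − (-0.7223502)·(-0.2514791)/(-2.8083565) = 1.4332050;  |Δ| = 0.0646841
f(1.4332050) = -0.0918422
u4 = 1.4332050 − (-0.0918422)·(0.0646841)/(0.6305080) = 1.4426271;  |Δ| = 0.0094221
f(1.4426271) = 0.0049075
u5 = 1.4426271 − 0.0049075·(0.0094221)/(0.0967497) = 1.4421492;  |Δ| = 0.0004779
f(1.4421492) = -0.0000310
u6 = 1.4421492 − (-0.0000310)·(-0.0004779)/(-0.0049385) = 1.4421522;  |Δ| = 0.0000030
|u6 − u5| = 0.0000030 < 10^{-4}

n = 6, u_n = 1.44215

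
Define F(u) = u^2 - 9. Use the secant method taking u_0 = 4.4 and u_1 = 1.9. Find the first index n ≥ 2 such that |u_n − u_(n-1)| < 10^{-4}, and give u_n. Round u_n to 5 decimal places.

F(4.4) = 10.3600000, F(1.9) = -5.3900000
u_2 = 1.9000000 − (-5.3900000)·(-2.5000000)/(-15.7500000) = 2.7555556;  |Δ| = 0.8555556
F(2.7555556) = -1.4069136
u_3 = 2.7555556 − (-1.4069136)·(0.8555556)/(3.9830864) = 3.0577566;  |Δ| = 0.3022010
F(3.0577566) = 0.3498752
u_4 = 3.0577566 − 0.3498752·(0.3022010)/(1.7567888) = 2.9975714;  |Δ| = 0.0601852
F(2.9975714) = -0.0145658
u_5 = 2.9975714 − (-0.0145658)·(-0.0601852)/(-0.3644410) = 2.9999768;  |Δ| = 0.0024054
F(2.9999768) = -0.0001390
u_6 = 2.9999768 − (-0.0001390)·(0.0024054)/(0.0144268) = 3.0000000;  |Δ| = 0.0000232
|u_6 − u_5| = 0.0000232 < 10^{-4}

n = 6, u_n = 3.00000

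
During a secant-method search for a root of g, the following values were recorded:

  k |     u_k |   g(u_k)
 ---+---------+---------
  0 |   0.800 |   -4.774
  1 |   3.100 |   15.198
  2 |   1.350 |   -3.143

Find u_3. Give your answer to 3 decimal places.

1.650

u_3 = 1.350 − (-3.143)·(1.350 − 3.100) / (-3.143 − 15.198)
   = 1.350 − (5.50025)/(-18.34100) = 1.64989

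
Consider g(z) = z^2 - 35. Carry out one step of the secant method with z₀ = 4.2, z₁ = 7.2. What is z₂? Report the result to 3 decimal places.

5.723

g(4.2) = -17.36000, g(7.2) = 16.84000
z₂ = 7.20000 − 16.84000·(7.20000 − 4.20000) / (16.84000 − (-17.36000)) = 7.20000 − (50.52000)/(34.20000) = 5.72281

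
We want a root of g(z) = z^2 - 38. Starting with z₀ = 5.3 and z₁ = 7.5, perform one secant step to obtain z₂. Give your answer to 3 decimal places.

6.074

g(5.3) = -9.91000, g(7.5) = 18.25000
z₂ = 7.50000 − 18.25000·(7.50000 − 5.30000) / (18.25000 − (-9.91000)) = 7.50000 − (40.15000)/(28.16000) = 6.07422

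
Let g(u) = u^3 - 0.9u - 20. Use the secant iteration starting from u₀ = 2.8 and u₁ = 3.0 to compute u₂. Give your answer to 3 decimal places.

g(2.8) = -0.56800, g(3.0) = 4.30000
u₂ = 3.00000 − 4.30000·(3.00000 − 2.80000) / (4.30000 − (-0.56800)) = 3.00000 − (0.86000)/(4.86800) = 2.82334

2.823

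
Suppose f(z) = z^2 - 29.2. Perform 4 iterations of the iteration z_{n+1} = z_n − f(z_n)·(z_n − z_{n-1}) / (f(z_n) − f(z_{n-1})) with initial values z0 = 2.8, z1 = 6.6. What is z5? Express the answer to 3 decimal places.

5.404

f(2.8) = -21.36000, f(6.6) = 14.36000
z2 = 6.60000 − 14.36000·(6.60000 − 2.80000) / (14.36000 − (-21.36000)) = 6.60000 − (54.56800)/(35.72000) = 5.07234
f(5.07234) = -3.47136
z3 = 5.07234 − (-3.47136)·(5.07234 − 6.60000) / (-3.47136 − 14.36000) = 5.07234 − (5.30306)/(-17.83136) = 5.36974
f(5.36974) = -0.36588
z4 = 5.36974 − (-0.36588)·(5.36974 − 5.07234) / (-0.36588 − (-3.47136)) = 5.36974 − (-0.10881)/(3.10548) = 5.40478
f(5.40478) = 0.01165
z5 = 5.40478 − 0.01165·(5.40478 − 5.36974) / (0.01165 − (-0.36588)) = 5.40478 − (0.00041)/(0.37753) = 5.40370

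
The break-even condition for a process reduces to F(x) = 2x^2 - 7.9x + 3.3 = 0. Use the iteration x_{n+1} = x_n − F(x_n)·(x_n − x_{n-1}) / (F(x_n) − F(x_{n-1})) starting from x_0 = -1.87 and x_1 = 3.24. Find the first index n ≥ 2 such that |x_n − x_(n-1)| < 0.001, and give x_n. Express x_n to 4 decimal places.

F(-1.87) = 25.066800, F(3.24) = -1.300800
x_2 = 3.240000 − (-1.300800)·(5.110000)/(-26.367600) = 2.987907;  |Δ| = 0.252093
F(2.987907) = -2.449289
x_3 = 2.987907 − (-2.449289)·(-0.252093)/(-1.148489) = 3.525525;  |Δ| = 0.537618
F(3.525525) = 0.307007
x_4 = 3.525525 − 0.307007·(0.537618)/(2.756296) = 3.465643;  |Δ| = 0.059882
F(3.465643) = -0.057216
x_5 = 3.465643 − (-0.057216)·(-0.059882)/(-0.364223) = 3.475050;  |Δ| = 0.009407
F(3.475050) = -0.000950
x_6 = 3.475050 − (-0.000950)·(0.009407)/(0.056266) = 3.475209;  |Δ| = 0.000159
|x_6 − x_5| = 0.000159 < 0.001

n = 6, x_n = 3.4752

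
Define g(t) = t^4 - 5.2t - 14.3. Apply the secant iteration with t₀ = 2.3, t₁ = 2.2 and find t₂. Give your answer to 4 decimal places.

g(2.3) = 1.724100, g(2.2) = -2.314400
t₂ = 2.200000 − (-2.314400)·(2.200000 − 2.300000) / (-2.314400 − 1.724100) = 2.200000 − (0.231440)/(-4.038500) = 2.257308

2.2573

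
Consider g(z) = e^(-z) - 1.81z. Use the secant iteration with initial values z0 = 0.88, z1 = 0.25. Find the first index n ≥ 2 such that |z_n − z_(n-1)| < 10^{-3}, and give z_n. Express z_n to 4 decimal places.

g(0.88) = -1.178017, g(0.25) = 0.326301
z2 = 0.250000 − 0.326301·(-0.630000)/(1.504318) = 0.386653;  |Δ| = 0.136653
g(0.386653) = -0.020515
z3 = 0.386653 − (-0.020515)·(0.136653)/(-0.346816) = 0.378570;  |Δ| = 0.008083
g(0.378570) = -0.000371
z4 = 0.378570 − (-0.000371)·(-0.008083)/(0.020144) = 0.378421;  |Δ| = 0.000149
|z4 − z3| = 0.000149 < 10^{-3}

n = 4, z_n = 0.3784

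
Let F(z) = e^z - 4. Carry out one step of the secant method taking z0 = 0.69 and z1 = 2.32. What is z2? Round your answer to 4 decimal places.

F(0.69) = -2.006284, F(2.32) = 6.175674
z2 = 2.320000 − 6.175674·(2.320000 − 0.690000) / (6.175674 − (-2.006284)) = 2.320000 − (10.066349)/(8.181959) = 1.089690

1.0897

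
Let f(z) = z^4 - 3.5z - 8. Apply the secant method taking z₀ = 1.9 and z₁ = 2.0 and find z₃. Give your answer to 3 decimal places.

f(1.9) = -1.61790, f(2.0) = 1.00000
z₂ = 2.00000 − 1.00000·(2.00000 − 1.90000) / (1.00000 − (-1.61790)) = 2.00000 − (0.10000)/(2.61790) = 1.96180
f(1.96180) = -0.05408
z₃ = 1.96180 − (-0.05408)·(1.96180 − 2.00000) / (-0.05408 − 1.00000) = 1.96180 − (0.00207)/(-1.05408) = 1.96376

1.964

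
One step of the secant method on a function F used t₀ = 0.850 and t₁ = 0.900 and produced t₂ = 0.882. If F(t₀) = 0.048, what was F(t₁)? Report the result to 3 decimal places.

The secant line through (0.850, 0.048) and (0.900, F(t₁)) crosses zero at t₂ = 0.882.
So (0.850, 0.048), (0.900, F(t₁)), (0.882, 0) are collinear:
F(t₁) = 0.048 · (0.900 − 0.882) / (0.850 − 0.882) = 0.048 · (0.01800)/(-0.03200) = -0.02700

-0.027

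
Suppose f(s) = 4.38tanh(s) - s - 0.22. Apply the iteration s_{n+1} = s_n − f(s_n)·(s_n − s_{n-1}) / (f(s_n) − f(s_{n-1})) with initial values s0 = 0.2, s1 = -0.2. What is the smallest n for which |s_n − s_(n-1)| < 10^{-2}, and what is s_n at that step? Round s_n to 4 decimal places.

n = 3, s_n = 0.0652

f(0.2) = 0.444504, f(-0.2) = -0.884504
s2 = -0.200000 − (-0.884504)·(-0.400000)/(-1.329008) = 0.066215;  |Δ| = 0.266215
f(0.066215) = 0.003383
s3 = 0.066215 − 0.003383·(0.266215)/(0.887887) = 0.065201;  |Δ| = 0.001014
|s3 − s2| = 0.001014 < 10^{-2}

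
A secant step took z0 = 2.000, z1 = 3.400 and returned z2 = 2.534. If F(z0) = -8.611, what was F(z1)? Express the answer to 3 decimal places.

13.965

The secant line through (2.000, -8.611) and (3.400, F(z1)) crosses zero at z2 = 2.534.
So (2.000, -8.611), (3.400, F(z1)), (2.534, 0) are collinear:
F(z1) = -8.611 · (3.400 − 2.534) / (2.000 − 2.534) = -8.611 · (0.86600)/(-0.53400) = 13.96466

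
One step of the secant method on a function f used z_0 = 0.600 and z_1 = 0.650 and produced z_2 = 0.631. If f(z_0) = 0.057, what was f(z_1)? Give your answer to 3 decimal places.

The secant line through (0.600, 0.057) and (0.650, f(z_1)) crosses zero at z_2 = 0.631.
So (0.600, 0.057), (0.650, f(z_1)), (0.631, 0) are collinear:
f(z_1) = 0.057 · (0.650 − 0.631) / (0.600 − 0.631) = 0.057 · (0.01900)/(-0.03100) = -0.03494

-0.035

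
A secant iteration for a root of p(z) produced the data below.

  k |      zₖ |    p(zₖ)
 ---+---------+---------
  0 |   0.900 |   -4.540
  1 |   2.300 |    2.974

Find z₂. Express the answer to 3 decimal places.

z₂ = 2.300 − 2.974·(2.300 − 0.900) / (2.974 − (-4.540))
   = 2.300 − (4.16360)/(7.51400) = 1.74589

1.746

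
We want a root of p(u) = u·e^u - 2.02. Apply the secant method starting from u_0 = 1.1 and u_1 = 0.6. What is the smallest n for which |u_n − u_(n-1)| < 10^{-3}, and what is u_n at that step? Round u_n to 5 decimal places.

n = 5, u_n = 0.85719

p(1.1) = 1.2845826, p(0.6) = -0.9267287
u_2 = 0.6000000 − (-0.9267287)·(-0.5000000)/(-2.2113113) = 0.8095428;  |Δ| = 0.2095428
p(0.8095428) = -0.2010541
u_3 = 0.8095428 − (-0.2010541)·(0.2095428)/(0.7256746) = 0.8675983;  |Δ| = 0.0580556
p(0.8675983) = 0.0459123
u_4 = 0.8675983 − 0.0459123·(0.0580556)/(0.2469664) = 0.8568055;  |Δ| = 0.0107928
p(0.8568055) = -0.0016886
u_5 = 0.8568055 − (-0.0016886)·(-0.0107928)/(-0.0476010) = 0.8571884;  |Δ| = 0.0003829
|u_5 − u_4| = 0.0003829 < 10^{-3}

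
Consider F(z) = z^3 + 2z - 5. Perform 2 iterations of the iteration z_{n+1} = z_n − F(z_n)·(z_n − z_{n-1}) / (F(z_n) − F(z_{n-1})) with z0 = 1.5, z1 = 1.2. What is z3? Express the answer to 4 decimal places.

1.3291

F(1.5) = 1.375000, F(1.2) = -0.872000
z2 = 1.200000 − (-0.872000)·(1.200000 − 1.500000) / (-0.872000 − 1.375000) = 1.200000 − (0.261600)/(-2.247000) = 1.316422
F(1.316422) = -0.085841
z3 = 1.316422 − (-0.085841)·(1.316422 − 1.200000) / (-0.085841 − (-0.872000)) = 1.316422 − (-0.009994)/(0.786159) = 1.329134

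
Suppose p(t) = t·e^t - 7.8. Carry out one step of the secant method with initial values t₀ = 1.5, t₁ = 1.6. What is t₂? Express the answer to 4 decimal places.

p(1.5) = -1.077466, p(1.6) = 0.124852
t₂ = 1.600000 − 0.124852·(1.600000 − 1.500000) / (0.124852 − (-1.077466)) = 1.600000 − (0.012485)/(1.202318) = 1.589616

1.5896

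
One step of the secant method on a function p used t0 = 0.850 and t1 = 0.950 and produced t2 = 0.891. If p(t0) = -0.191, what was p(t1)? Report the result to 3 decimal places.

The secant line through (0.850, -0.191) and (0.950, p(t1)) crosses zero at t2 = 0.891.
So (0.850, -0.191), (0.950, p(t1)), (0.891, 0) are collinear:
p(t1) = -0.191 · (0.950 − 0.891) / (0.850 − 0.891) = -0.191 · (0.05900)/(-0.04100) = 0.27485

0.275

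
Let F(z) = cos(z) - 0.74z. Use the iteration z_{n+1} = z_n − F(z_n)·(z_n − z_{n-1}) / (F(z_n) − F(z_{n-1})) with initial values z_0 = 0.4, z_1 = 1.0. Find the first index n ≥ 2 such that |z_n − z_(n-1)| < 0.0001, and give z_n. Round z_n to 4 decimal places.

n = 5, z_n = 0.8707

F(0.4) = 0.625061, F(1.0) = -0.199698
z_2 = 1.000000 − (-0.199698)·(0.600000)/(-0.824759) = 0.854723;  |Δ| = 0.145277
F(0.854723) = 0.023933
z_3 = 0.854723 − 0.023933·(-0.145277)/(0.223630) = 0.870270;  |Δ| = 0.015547
F(0.870270) = 0.000620
z_4 = 0.870270 − 0.000620·(0.015547)/(-0.023313) = 0.870684;  |Δ| = 0.000413
F(0.870684) = -0.000002
z_5 = 0.870684 − (-0.000002)·(0.000413)/(-0.000622) = 0.870682;  |Δ| = 0.000001
|z_5 − z_4| = 0.000001 < 0.0001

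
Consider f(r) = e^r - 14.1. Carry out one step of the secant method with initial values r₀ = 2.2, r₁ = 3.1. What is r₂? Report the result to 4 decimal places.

f(2.2) = -5.074987, f(3.1) = 8.097951
r₂ = 3.100000 − 8.097951·(3.100000 − 2.200000) / (8.097951 − (-5.074987)) = 3.100000 − (7.288156)/(13.172938) = 2.546733

2.5467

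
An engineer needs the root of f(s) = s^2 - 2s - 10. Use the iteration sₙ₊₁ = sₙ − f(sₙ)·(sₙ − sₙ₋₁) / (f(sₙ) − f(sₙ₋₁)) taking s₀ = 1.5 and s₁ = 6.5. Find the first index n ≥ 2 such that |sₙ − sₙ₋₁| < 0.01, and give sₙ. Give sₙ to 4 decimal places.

n = 6, sₙ = 4.3166

f(1.5) = -10.750000, f(6.5) = 19.250000
s₂ = 6.500000 − 19.250000·(5.000000)/(30.000000) = 3.291667;  |Δ| = 3.208333
f(3.291667) = -5.748264
s₃ = 3.291667 − (-5.748264)·(-3.208333)/(-24.998264) = 4.029412;  |Δ| = 0.737745
f(4.029412) = -1.822664
s₄ = 4.029412 − (-1.822664)·(0.737745)/(3.925600) = 4.371948;  |Δ| = 0.342537
f(4.371948) = 0.370036
s₅ = 4.371948 − 0.370036·(0.342537)/(2.192700) = 4.314143;  |Δ| = 0.057806
f(4.314143) = -0.016459
s₆ = 4.314143 − (-0.016459)·(-0.057806)/(-0.386495) = 4.316604;  |Δ| = 0.002462
|s₆ − s₅| = 0.002462 < 0.01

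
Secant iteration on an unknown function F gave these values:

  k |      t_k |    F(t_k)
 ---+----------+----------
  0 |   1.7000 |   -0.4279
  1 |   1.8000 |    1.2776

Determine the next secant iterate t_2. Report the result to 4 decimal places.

t_2 = 1.8000 − 1.2776·(1.8000 − 1.7000) / (1.2776 − (-0.4279))
   = 1.8000 − (0.127760)/(1.705500) = 1.725089

1.7251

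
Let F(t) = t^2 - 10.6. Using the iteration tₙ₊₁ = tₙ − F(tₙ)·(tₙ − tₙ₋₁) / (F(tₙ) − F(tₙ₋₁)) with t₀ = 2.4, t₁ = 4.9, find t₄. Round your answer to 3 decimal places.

3.257

F(2.4) = -4.84000, F(4.9) = 13.41000
t₂ = 4.90000 − 13.41000·(4.90000 − 2.40000) / (13.41000 − (-4.84000)) = 4.90000 − (33.52500)/(18.25000) = 3.06301
F(3.06301) = -1.21795
t₃ = 3.06301 − (-1.21795)·(3.06301 − 4.90000) / (-1.21795 − 13.41000) = 3.06301 − (2.23735)/(-14.62795) = 3.21596
F(3.21596) = -0.25757
t₄ = 3.21596 − (-0.25757)·(3.21596 − 3.06301) / (-0.25757 − (-1.21795)) = 3.21596 − (-0.03940)/(0.96037) = 3.25699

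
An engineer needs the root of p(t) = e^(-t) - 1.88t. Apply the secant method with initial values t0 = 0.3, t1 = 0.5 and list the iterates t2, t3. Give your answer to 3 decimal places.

p(0.3) = 0.17682, p(0.5) = -0.33347
t2 = 0.50000 − (-0.33347)·(0.50000 − 0.30000) / (-0.33347 − 0.17682) = 0.50000 − (-0.06669)/(-0.51029) = 0.36930
p(0.36930) = -0.00307
t3 = 0.36930 − (-0.00307)·(0.36930 − 0.50000) / (-0.00307 − (-0.33347)) = 0.36930 − (0.00040)/(0.33040) = 0.36809

0.369, 0.368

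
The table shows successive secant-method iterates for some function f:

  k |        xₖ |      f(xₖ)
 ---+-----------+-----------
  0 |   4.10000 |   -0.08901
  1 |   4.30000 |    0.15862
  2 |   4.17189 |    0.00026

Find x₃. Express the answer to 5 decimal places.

x₃ = 4.17189 − 0.00026·(4.17189 − 4.30000) / (0.00026 − 0.15862)
   = 4.17189 − (-0.0000333)/(-0.1583600) = 4.1716797

4.17168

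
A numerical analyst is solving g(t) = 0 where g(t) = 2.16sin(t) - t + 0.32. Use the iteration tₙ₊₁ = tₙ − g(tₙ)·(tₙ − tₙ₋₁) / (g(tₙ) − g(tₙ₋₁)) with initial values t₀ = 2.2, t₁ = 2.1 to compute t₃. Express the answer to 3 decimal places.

2.140

g(2.2) = -0.13365, g(2.1) = 0.08453
t₂ = 2.10000 − 0.08453·(2.10000 − 2.20000) / (0.08453 − (-0.13365)) = 2.10000 − (-0.00845)/(0.21818) = 2.13874
g(2.13874) = 0.00215
t₃ = 2.13874 − 0.00215·(2.13874 − 2.10000) / (0.00215 − 0.08453) = 2.13874 − (0.00008)/(-0.08238) = 2.13976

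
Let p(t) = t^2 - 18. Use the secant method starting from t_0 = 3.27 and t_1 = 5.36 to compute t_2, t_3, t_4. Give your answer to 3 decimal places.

4.117, 4.228, 4.243

p(3.27) = -7.30710, p(5.36) = 10.72960
t_2 = 5.36000 − 10.72960·(5.36000 − 3.27000) / (10.72960 − (-7.30710)) = 5.36000 − (22.42486)/(18.03670) = 4.11671
p(4.11671) = -1.05271
t_3 = 4.11671 − (-1.05271)·(4.11671 − 5.36000) / (-1.05271 − 10.72960) = 4.11671 − (1.30882)/(-11.78231) = 4.22779
p(4.22779) = -0.12577
t_4 = 4.22779 − (-0.12577)·(4.22779 − 4.11671) / (-0.12577 − (-1.05271)) = 4.22779 − (-0.01397)/(0.92694) = 4.24286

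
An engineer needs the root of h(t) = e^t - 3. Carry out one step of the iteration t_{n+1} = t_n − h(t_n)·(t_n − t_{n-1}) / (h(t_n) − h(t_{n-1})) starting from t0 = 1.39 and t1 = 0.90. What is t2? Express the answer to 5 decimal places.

h(1.39) = 1.0148501, h(0.90) = -0.5403969
t2 = 0.9000000 − (-0.5403969)·(0.9000000 − 1.3900000) / (-0.5403969 − 1.0148501) = 0.9000000 − (0.2647945)/(-1.5552469) = 1.0702588

1.07026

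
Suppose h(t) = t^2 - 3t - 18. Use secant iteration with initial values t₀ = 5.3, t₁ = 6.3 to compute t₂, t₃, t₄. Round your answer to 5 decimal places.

5.97558, 5.99921, 6.00000

h(5.3) = -5.8100000, h(6.3) = 2.7900000
t₂ = 6.3000000 − 2.7900000·(6.3000000 − 5.3000000) / (2.7900000 − (-5.8100000)) = 6.3000000 − (2.7900000)/(8.6000000) = 5.9755814
h(5.9755814) = -0.2191712
t₃ = 5.9755814 − (-0.2191712)·(5.9755814 − 6.3000000) / (-0.2191712 − 2.7900000) = 5.9755814 − (0.0711032)/(-3.0091712) = 5.9992102
h(5.9992102) = -0.0071073
t₄ = 5.9992102 − (-0.0071073)·(5.9992102 − 5.9755814) / (-0.0071073 − (-0.2191712)) = 5.9992102 − (-0.0001679)/(0.2120639) = 6.0000021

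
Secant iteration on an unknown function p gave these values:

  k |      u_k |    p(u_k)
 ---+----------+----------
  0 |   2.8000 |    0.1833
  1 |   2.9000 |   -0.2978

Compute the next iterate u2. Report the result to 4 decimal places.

2.8381

u2 = 2.9000 − (-0.2978)·(2.9000 − 2.8000) / (-0.2978 − 0.1833)
   = 2.9000 − (-0.029780)/(-0.481100) = 2.838100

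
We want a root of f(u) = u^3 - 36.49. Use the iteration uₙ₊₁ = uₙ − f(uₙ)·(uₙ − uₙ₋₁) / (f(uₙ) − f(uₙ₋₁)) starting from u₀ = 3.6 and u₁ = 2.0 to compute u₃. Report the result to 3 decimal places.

f(3.6) = 10.16600, f(2.0) = -28.49000
u₂ = 2.00000 − (-28.49000)·(2.00000 − 3.60000) / (-28.49000 − 10.16600) = 2.00000 − (45.58400)/(-38.65600) = 3.17922
f(3.17922) = -4.35617
u₃ = 3.17922 − (-4.35617)·(3.17922 − 2.00000) / (-4.35617 − (-28.49000)) = 3.17922 − (-5.13689)/(24.13383) = 3.39207

3.392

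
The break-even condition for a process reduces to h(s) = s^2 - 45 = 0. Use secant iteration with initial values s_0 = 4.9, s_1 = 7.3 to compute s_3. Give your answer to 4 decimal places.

h(4.9) = -20.990000, h(7.3) = 8.290000
s_2 = 7.300000 − 8.290000·(7.300000 − 4.900000) / (8.290000 − (-20.990000)) = 7.300000 − (19.896000)/(29.280000) = 6.620492
h(6.620492) = -1.169088
s_3 = 6.620492 − (-1.169088)·(6.620492 − 7.300000) / (-1.169088 − 8.290000) = 6.620492 − (0.794405)/(-9.459088) = 6.704475

6.7045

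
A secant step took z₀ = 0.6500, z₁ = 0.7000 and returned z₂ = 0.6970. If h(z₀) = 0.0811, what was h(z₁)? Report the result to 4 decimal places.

The secant line through (0.6500, 0.0811) and (0.7000, h(z₁)) crosses zero at z₂ = 0.6970.
So (0.6500, 0.0811), (0.7000, h(z₁)), (0.6970, 0) are collinear:
h(z₁) = 0.0811 · (0.7000 − 0.6970) / (0.6500 − 0.6970) = 0.0811 · (0.003000)/(-0.047000) = -0.005177

-0.0052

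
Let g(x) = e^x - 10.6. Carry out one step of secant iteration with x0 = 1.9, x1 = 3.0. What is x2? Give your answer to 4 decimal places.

2.2213

g(1.9) = -3.914106, g(3.0) = 9.485537
x2 = 3.000000 − 9.485537·(3.000000 − 1.900000) / (9.485537 − (-3.914106)) = 3.000000 − (10.434091)/(13.399642) = 2.221316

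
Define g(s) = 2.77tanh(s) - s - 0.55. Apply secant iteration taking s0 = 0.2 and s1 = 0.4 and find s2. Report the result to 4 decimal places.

0.3330

g(0.2) = -0.203270, g(0.4) = 0.102459
s2 = 0.400000 − 0.102459·(0.400000 − 0.200000) / (0.102459 − (-0.203270)) = 0.400000 − (0.020492)/(0.305729) = 0.332974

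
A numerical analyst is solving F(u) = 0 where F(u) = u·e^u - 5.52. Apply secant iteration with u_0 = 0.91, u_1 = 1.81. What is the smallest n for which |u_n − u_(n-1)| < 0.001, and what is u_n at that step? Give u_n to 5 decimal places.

n = 6, u_n = 1.38365

F(0.91) = -3.2592665, F(1.81) = 5.5399099
u_2 = 1.8100000 − 5.5399099·(0.9000000)/(8.7991763) = 1.2433653;  |Δ| = 0.5666347
F(1.2433653) = -1.2089266
u_3 = 1.2433653 − (-1.2089266)·(-0.5666347)/(-6.7488365) = 1.3448672;  |Δ| = 0.1015019
F(1.3448672) = -0.3588344
u_4 = 1.3448672 − (-0.3588344)·(0.1015019)/(0.8500923) = 1.3877124;  |Δ| = 0.0428452
F(1.3877124) = 0.0387264
u_5 = 1.3877124 − 0.0387264·(0.0428452)/(0.3975608) = 1.3835388;  |Δ| = 0.0041736
F(1.3835388) = -0.0010732
u_6 = 1.3835388 − (-0.0010732)·(-0.0041736)/(-0.0397996) = 1.3836514;  |Δ| = 0.0001125
|u_6 − u_5| = 0.0001125 < 0.001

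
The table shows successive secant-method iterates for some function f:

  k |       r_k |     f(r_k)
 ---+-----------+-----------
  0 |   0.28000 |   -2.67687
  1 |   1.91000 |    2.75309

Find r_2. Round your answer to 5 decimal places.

r_2 = 1.91000 − 2.75309·(1.91000 − 0.28000) / (2.75309 − (-2.67687))
   = 1.91000 − (4.4875367)/(5.4299600) = 1.0835599

1.08356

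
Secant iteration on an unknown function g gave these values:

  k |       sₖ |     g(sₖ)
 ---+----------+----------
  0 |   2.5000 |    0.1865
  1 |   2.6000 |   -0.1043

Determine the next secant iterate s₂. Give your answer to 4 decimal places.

2.5641

s₂ = 2.6000 − (-0.1043)·(2.6000 − 2.5000) / (-0.1043 − 0.1865)
   = 2.6000 − (-0.010430)/(-0.290800) = 2.564133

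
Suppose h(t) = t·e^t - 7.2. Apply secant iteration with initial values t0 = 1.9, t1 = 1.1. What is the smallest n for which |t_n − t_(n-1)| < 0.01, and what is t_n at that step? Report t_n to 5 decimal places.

n = 5, t_n = 1.54131

h(1.9) = 5.5031994, h(1.1) = -3.8954174
t2 = 1.1000000 − (-3.8954174)·(-0.8000000)/(-9.3986168) = 1.4315737;  |Δ| = 0.3315737
h(1.4315737) = -1.2084629
t3 = 1.4315737 − (-1.2084629)·(0.3315737)/(2.6869544) = 1.5806996;  |Δ| = 0.1491259
h(1.5806996) = 0.4795971
t4 = 1.5806996 − 0.4795971·(0.1491259)/(1.6880601) = 1.5383312;  |Δ| = 0.0423684
h(1.5383312) = -0.0362800
t5 = 1.5383312 − (-0.0362800)·(-0.0423684)/(-0.5158772) = 1.5413108;  |Δ| = 0.0029796
|t5 − t4| = 0.0029796 < 0.01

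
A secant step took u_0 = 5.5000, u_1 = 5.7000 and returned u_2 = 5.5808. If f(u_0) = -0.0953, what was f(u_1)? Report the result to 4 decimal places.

The secant line through (5.5000, -0.0953) and (5.7000, f(u_1)) crosses zero at u_2 = 5.5808.
So (5.5000, -0.0953), (5.7000, f(u_1)), (5.5808, 0) are collinear:
f(u_1) = -0.0953 · (5.7000 − 5.5808) / (5.5000 − 5.5808) = -0.0953 · (0.119200)/(-0.080800) = 0.140591

0.1406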